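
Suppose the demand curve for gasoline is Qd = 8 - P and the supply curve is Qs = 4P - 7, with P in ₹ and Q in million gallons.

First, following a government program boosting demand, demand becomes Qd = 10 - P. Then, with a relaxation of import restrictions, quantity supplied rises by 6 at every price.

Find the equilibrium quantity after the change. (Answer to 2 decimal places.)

7.80

Initially, 8 - P = 4P - 7, so 15 = 5P and P = 3, Q = 5.
With the change applied: demand Qd = 10 - P, supply Qs = 4P - 1.
Setting them equal: 10 - P = 4P - 1 → 11 = 5P, so P = 2.2 and Q = 7.8.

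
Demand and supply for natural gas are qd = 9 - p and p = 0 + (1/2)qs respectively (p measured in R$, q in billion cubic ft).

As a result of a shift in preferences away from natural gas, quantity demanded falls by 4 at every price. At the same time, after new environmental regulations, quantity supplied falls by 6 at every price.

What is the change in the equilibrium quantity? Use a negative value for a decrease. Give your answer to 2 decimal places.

-4.67

Before the shock: 9 - p = 2p ⇒ 9 = 3p ⇒ p = 3, q = 6.
The new curves are qd = 5 - p (demand) and qs = 2p - 6 (supply).
New equilibrium: 5 - p = 2p - 6 ⇒ 11 = 3p ⇒ p = 11/3 ≈ 3.6667, q = 4/3 ≈ 1.3333.
Δq = 1.3333 − 6 = -4.67.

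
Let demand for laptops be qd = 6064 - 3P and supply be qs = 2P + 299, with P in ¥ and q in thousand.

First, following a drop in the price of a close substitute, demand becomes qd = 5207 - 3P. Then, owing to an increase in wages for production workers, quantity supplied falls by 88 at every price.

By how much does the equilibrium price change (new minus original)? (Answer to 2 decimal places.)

Original equilibrium: 6064 - 3P = 2P + 299 gives 5765 = 5P, so P = 1153 and q = 2605.
The shock moves the curves to qd = 5207 - 3P and qs = 2P + 211.
New equilibrium: 5207 - 3P = 2P + 211 ⇒ 4996 = 5P ⇒ P = 999.2, q = 2209.4.
ΔP = 999.2 − 1153 = -153.80.

-153.80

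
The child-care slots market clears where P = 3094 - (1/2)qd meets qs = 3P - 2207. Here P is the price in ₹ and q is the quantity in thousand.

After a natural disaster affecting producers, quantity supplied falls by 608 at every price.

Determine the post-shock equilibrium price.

Solve the original market: 6188 - 2P = 3P - 2207, hence P = 1679 and q = 2830.
The new curves are qd = 6188 - 2P (demand) and qs = 3P - 2815 (supply).
Clearing the new market: 6188 - 2P = 3P - 2815, so P = 1800.6 and q = 2586.8.

1800.6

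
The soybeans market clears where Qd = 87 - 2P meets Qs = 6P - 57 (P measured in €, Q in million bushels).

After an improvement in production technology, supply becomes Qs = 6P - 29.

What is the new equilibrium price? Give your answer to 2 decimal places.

14.50

Before the shock: 87 - 2P = 6P - 57 ⇒ 144 = 8P ⇒ P = 18, Q = 51.
With the change applied: demand Qd = 87 - 2P, supply Qs = 6P - 29.
Equate the new curves: 87 - 2P = 6P - 29, giving 116 = 8P, P = 14.5, Q = 58.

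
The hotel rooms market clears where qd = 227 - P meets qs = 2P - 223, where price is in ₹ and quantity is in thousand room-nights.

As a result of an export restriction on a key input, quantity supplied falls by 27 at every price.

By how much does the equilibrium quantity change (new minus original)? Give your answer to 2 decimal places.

Initially, 227 - P = 2P - 223, so 450 = 3P and P = 150, q = 77.
The shock moves the curves to qd = 227 - P and qs = 2P - 250.
Clearing the new market: 227 - P = 2P - 250, so P = 159 and q = 68.
Δq = 68 − 77 = -9.00.

-9.00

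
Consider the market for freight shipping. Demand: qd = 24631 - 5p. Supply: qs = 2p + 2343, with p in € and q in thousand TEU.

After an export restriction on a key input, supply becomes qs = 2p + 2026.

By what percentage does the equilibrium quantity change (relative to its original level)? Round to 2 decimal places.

-2.60

Initially, 24631 - 5p = 2p + 2343, so 22288 = 7p and p = 3184, q = 8711.
With the change applied: demand qd = 24631 - 5p, supply qs = 2p + 2026.
Setting them equal: 24631 - 5p = 2p + 2026 → 22605 = 7p, so p = 22605/7 ≈ 3229.2857 and q = 59392/7 ≈ 8484.5714.
%Δq = (8484.5714 − 8711) / 8711 × 100 = -2.60%.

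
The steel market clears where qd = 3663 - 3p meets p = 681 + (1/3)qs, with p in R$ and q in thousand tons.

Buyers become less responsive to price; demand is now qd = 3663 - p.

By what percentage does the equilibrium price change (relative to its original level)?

Before the shock: 3663 - 3p = 3p - 2043 ⇒ 5706 = 6p ⇒ p = 951, q = 810.
The new curves are qd = 3663 - p (demand) and qs = 3p - 2043 (supply).
Equate the new curves: 3663 - p = 3p - 2043, giving 5706 = 4p, p = 1426.5, q = 2236.5.
%Δp = (1426.5 − 951) / 951 × 100 = +50%.

+50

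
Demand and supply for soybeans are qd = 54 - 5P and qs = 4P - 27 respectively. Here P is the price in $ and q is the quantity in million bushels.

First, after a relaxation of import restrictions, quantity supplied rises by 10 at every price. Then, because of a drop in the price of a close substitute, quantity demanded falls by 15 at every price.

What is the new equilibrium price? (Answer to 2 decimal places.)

Solve the original market: 54 - 5P = 4P - 27, hence P = 9 and q = 9.
After the shift, demand is qd = 39 - 5P and supply is qs = 4P - 17.
New equilibrium: 39 - 5P = 4P - 17 ⇒ 56 = 9P ⇒ P = 56/9 ≈ 6.2222, q = 71/9 ≈ 7.8889.

6.22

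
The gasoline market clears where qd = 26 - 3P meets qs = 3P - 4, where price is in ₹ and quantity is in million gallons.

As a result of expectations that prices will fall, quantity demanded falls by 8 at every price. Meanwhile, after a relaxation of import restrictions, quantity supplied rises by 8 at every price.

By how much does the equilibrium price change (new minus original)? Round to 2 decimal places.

-2.67

Solve the original market: 26 - 3P = 3P - 4, hence P = 5 and q = 11.
With the change applied: demand qd = 18 - 3P, supply qs = 3P + 4.
Clearing the new market: 18 - 3P = 3P + 4, so P = 7/3 ≈ 2.3333 and q = 11.
ΔP = 2.3333 − 5 = -2.67.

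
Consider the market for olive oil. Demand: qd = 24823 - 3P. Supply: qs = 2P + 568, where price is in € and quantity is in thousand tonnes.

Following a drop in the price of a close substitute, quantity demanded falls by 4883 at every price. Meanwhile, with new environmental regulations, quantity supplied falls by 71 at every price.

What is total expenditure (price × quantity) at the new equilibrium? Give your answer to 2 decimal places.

Before the shock: 24823 - 3P = 2P + 568 ⇒ 24255 = 5P ⇒ P = 4851, q = 10270.
With the change applied: demand qd = 19940 - 3P, supply qs = 2P + 497.
Equate the new curves: 19940 - 3P = 2P + 497, giving 19443 = 5P, P = 3888.6, q = 8274.2.
New expenditure = 3888.6 × 8274.2 = 32175054.12.

32175054.12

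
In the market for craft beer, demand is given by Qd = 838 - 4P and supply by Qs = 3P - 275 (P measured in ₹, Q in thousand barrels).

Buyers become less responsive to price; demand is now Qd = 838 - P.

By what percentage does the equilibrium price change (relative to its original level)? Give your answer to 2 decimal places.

Before the shock: 838 - 4P = 3P - 275 ⇒ 1113 = 7P ⇒ P = 159, Q = 202.
With the change applied: demand Qd = 838 - P, supply Qs = 3P - 275.
Equate the new curves: 838 - P = 3P - 275, giving 1113 = 4P, P = 278.25, Q = 559.75.
%ΔP = (278.25 − 159) / 159 × 100 = +75.00%.

+75.00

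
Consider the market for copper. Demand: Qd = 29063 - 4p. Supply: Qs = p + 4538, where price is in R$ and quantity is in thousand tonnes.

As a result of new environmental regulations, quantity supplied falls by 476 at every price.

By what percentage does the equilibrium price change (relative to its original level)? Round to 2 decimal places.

+1.94

Initially, 29063 - 4p = p + 4538, so 24525 = 5p and p = 4905, Q = 9443.
The shock moves the curves to Qd = 29063 - 4p and Qs = p + 4062.
Setting them equal: 29063 - 4p = p + 4062 → 25001 = 5p, so p = 5000.2 and Q = 9062.2.
%Δp = (5000.2 − 4905) / 4905 × 100 = +1.94%.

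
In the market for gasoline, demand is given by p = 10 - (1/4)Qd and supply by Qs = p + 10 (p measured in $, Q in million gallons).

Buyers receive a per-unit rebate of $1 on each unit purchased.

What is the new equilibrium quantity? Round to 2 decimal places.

16.80

Original equilibrium: 40 - 4p = p + 10 gives 30 = 5p, so p = 6 and Q = 16.
Since buyers' out-of-pocket price is the market price minus the rebate, the effective demand curve becomes Qd = 44 - 4p.
Equate the new curves: 44 - 4p = p + 10, giving 34 = 5p, p = 6.8, Q = 16.8.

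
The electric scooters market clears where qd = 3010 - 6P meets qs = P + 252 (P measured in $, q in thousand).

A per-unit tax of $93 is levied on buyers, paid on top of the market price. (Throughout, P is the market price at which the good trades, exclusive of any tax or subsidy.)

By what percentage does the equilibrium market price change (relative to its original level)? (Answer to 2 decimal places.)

Solve the original market: 3010 - 6P = P + 252, hence P = 394 and q = 646.
Since buyers pay the price plus the tax, the effective demand curve becomes qd = 2452 - 6P.
Clearing the new market: 2452 - 6P = P + 252, so P = 2200/7 ≈ 314.2857 and q = 3964/7 ≈ 566.2857.
%ΔP = (314.2857 − 394) / 394 × 100 = -20.23%.

-20.23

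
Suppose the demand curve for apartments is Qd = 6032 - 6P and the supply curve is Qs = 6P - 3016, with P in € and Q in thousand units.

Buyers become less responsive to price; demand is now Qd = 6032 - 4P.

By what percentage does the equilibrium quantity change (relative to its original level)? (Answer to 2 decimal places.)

Initially, 6032 - 6P = 6P - 3016, so 9048 = 12P and P = 754, Q = 1508.
With the change applied: demand Qd = 6032 - 4P, supply Qs = 6P - 3016.
Setting them equal: 6032 - 4P = 6P - 3016 → 9048 = 10P, so P = 904.8 and Q = 2412.8.
%ΔQ = (2412.8 − 1508) / 1508 × 100 = +60.00%.

+60.00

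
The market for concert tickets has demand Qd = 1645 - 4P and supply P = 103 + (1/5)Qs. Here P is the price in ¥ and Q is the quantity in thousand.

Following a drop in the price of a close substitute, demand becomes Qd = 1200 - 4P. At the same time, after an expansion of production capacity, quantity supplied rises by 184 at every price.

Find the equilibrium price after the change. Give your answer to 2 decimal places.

170.11

Solve the original market: 1645 - 4P = 5P - 515, hence P = 240 and Q = 685.
The shock moves the curves to Qd = 1200 - 4P and Qs = 5P - 331.
Setting them equal: 1200 - 4P = 5P - 331 → 1531 = 9P, so P = 1531/9 ≈ 170.1111 and Q = 4676/9 ≈ 519.5556.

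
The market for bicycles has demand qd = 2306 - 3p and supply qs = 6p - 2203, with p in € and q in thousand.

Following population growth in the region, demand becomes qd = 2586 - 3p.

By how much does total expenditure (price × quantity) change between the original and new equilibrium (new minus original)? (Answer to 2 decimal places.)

+124309.63

Before the shock: 2306 - 3p = 6p - 2203 ⇒ 4509 = 9p ⇒ p = 501, q = 803.
The new curves are qd = 2586 - 3p (demand) and qs = 6p - 2203 (supply).
New equilibrium: 2586 - 3p = 6p - 2203 ⇒ 4789 = 9p ⇒ p = 4789/9 ≈ 532.1111, q = 2969/3 ≈ 989.6667.
Expenditure moves from 501×803 = 402303 to 532.1111×989.6667 = 526612.6296; change = +124309.63.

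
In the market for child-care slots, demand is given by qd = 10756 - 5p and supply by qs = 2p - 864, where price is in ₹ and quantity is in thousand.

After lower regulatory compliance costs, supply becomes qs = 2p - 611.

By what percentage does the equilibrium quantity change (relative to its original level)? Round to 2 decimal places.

+7.36

Before the shock: 10756 - 5p = 2p - 864 ⇒ 11620 = 7p ⇒ p = 1660, q = 2456.
The new curves are qd = 10756 - 5p (demand) and qs = 2p - 611 (supply).
Setting them equal: 10756 - 5p = 2p - 611 → 11367 = 7p, so p = 11367/7 ≈ 1623.8571 and q = 18457/7 ≈ 2636.7143.
%Δq = (2636.7143 − 2456) / 2456 × 100 = +7.36%.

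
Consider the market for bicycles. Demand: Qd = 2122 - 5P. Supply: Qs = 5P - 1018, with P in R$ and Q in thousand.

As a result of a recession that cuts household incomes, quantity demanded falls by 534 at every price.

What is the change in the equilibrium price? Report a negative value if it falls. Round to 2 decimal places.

-53.40

Solve the original market: 2122 - 5P = 5P - 1018, hence P = 314 and Q = 552.
With the change applied: demand Qd = 1588 - 5P, supply Qs = 5P - 1018.
Clearing the new market: 1588 - 5P = 5P - 1018, so P = 260.6 and Q = 285.
ΔP = 260.6 − 314 = -53.40.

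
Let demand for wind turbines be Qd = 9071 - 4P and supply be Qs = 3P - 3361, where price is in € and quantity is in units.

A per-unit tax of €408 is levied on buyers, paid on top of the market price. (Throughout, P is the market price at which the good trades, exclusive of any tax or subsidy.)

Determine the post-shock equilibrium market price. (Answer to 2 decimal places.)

1542.86

Before the shock: 9071 - 4P = 3P - 3361 ⇒ 12432 = 7P ⇒ P = 1776, Q = 1967.
Since buyers pay the price plus the tax, the effective demand curve becomes Qd = 7439 - 4P.
Equate the new curves: 7439 - 4P = 3P - 3361, giving 10800 = 7P, P = 10800/7 ≈ 1542.8571, Q = 8873/7 ≈ 1267.5714.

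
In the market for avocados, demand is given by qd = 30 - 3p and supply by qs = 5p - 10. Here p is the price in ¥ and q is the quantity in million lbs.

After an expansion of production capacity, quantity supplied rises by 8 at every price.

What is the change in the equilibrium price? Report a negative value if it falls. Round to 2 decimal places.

Original equilibrium: 30 - 3p = 5p - 10 gives 40 = 8p, so p = 5 and q = 15.
The shock moves the curves to qd = 30 - 3p and qs = 5p - 2.
Setting them equal: 30 - 3p = 5p - 2 → 32 = 8p, so p = 4 and q = 18.
Δp = 4 − 5 = -1.00.

-1.00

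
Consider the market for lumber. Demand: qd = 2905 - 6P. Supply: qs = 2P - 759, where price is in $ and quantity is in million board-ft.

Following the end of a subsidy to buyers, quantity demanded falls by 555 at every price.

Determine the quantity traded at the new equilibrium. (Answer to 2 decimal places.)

Solve the original market: 2905 - 6P = 2P - 759, hence P = 458 and q = 157.
With the change applied: demand qd = 2350 - 6P, supply qs = 2P - 759.
New equilibrium: 2350 - 6P = 2P - 759 ⇒ 3109 = 8P ⇒ P = 388.625, q = 18.25.

18.25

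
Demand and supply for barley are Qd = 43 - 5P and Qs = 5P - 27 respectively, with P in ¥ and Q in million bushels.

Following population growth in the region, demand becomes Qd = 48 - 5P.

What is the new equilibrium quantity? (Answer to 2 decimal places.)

Initially, 43 - 5P = 5P - 27, so 70 = 10P and P = 7, Q = 8.
The shock moves the curves to Qd = 48 - 5P and Qs = 5P - 27.
New equilibrium: 48 - 5P = 5P - 27 ⇒ 75 = 10P ⇒ P = 7.5, Q = 10.5.

10.50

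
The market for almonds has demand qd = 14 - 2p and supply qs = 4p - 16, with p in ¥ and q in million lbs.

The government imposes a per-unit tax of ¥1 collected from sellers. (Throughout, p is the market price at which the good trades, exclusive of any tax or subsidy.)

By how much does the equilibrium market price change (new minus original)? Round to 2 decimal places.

Solve the original market: 14 - 2p = 4p - 16, hence p = 5 and q = 4.
Since sellers keep the price net of the tax, the effective supply curve becomes qs = 4p - 20.
Equate the new curves: 14 - 2p = 4p - 20, giving 34 = 6p, p = 17/3 ≈ 5.6667, q = 8/3 ≈ 2.6667.
Δp = 5.6667 − 5 = +0.67.

+0.67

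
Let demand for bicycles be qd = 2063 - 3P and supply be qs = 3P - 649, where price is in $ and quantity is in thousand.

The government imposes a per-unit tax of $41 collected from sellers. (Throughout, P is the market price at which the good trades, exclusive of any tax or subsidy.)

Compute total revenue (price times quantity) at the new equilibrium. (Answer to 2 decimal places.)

Before the shock: 2063 - 3P = 3P - 649 ⇒ 2712 = 6P ⇒ P = 452, q = 707.
Since sellers keep the price net of the tax, the effective supply curve becomes qs = 3P - 772.
Setting them equal: 2063 - 3P = 3P - 772 → 2835 = 6P, so P = 472.5 and q = 645.5.
New expenditure = 472.5 × 645.5 = 304998.75.

304998.75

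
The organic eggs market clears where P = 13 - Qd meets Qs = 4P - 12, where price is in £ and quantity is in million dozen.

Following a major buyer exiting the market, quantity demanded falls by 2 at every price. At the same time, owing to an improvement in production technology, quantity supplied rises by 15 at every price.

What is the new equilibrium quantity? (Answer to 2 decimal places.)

Solve the original market: 13 - P = 4P - 12, hence P = 5 and Q = 8.
The new curves are Qd = 11 - P (demand) and Qs = 4P + 3 (supply).
Equate the new curves: 11 - P = 4P + 3, giving 8 = 5P, P = 1.6, Q = 9.4.

9.40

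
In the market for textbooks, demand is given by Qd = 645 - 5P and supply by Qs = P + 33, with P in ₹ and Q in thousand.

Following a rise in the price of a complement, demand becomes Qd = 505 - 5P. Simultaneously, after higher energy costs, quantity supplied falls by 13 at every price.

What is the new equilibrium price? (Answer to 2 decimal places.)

80.83

Solve the original market: 645 - 5P = P + 33, hence P = 102 and Q = 135.
With the change applied: demand Qd = 505 - 5P, supply Qs = P + 20.
Clearing the new market: 505 - 5P = P + 20, so P = 485/6 ≈ 80.8333 and Q = 605/6 ≈ 100.8333.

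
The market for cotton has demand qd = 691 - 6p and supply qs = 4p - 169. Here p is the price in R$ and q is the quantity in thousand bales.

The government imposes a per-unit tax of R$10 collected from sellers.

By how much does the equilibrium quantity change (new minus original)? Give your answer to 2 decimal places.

Solve the original market: 691 - 6p = 4p - 169, hence p = 86 and q = 175.
Since sellers keep the price net of the tax, the effective supply curve becomes qs = 4p - 209.
Clearing the new market: 691 - 6p = 4p - 209, so p = 90 and q = 151.
Δq = 151 − 175 = -24.00.

-24.00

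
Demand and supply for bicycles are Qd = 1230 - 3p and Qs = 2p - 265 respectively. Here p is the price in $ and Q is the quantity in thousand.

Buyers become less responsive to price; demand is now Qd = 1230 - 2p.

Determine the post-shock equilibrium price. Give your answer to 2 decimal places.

373.75

Initially, 1230 - 3p = 2p - 265, so 1495 = 5p and p = 299, Q = 333.
After the shift, demand is Qd = 1230 - 2p and supply is Qs = 2p - 265.
Setting them equal: 1230 - 2p = 2p - 265 → 1495 = 4p, so p = 373.75 and Q = 482.5.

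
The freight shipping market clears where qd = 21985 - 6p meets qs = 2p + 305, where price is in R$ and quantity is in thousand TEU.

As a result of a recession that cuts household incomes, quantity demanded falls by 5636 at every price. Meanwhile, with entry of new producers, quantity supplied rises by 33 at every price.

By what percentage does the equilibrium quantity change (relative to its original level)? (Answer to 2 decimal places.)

Original equilibrium: 21985 - 6p = 2p + 305 gives 21680 = 8p, so p = 2710 and q = 5725.
After the shift, demand is qd = 16349 - 6p and supply is qs = 2p + 338.
New equilibrium: 16349 - 6p = 2p + 338 ⇒ 16011 = 8p ⇒ p = 2001.375, q = 4340.75.
%Δq = (4340.75 − 5725) / 5725 × 100 = -24.18%.

-24.18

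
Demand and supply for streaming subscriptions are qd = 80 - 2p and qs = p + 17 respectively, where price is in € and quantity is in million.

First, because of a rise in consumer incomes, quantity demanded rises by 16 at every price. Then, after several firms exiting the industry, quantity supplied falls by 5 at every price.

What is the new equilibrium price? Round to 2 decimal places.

Solve the original market: 80 - 2p = p + 17, hence p = 21 and q = 38.
The shock moves the curves to qd = 96 - 2p and qs = p + 12.
Clearing the new market: 96 - 2p = p + 12, so p = 28 and q = 40.

28.00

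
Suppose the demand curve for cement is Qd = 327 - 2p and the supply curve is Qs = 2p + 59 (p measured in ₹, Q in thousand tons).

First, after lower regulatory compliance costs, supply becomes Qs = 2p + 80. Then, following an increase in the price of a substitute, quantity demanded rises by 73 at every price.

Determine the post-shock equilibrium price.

Before the shock: 327 - 2p = 2p + 59 ⇒ 268 = 4p ⇒ p = 67, Q = 193.
After the shift, demand is Qd = 400 - 2p and supply is Qs = 2p + 80.
Setting them equal: 400 - 2p = 2p + 80 → 320 = 4p, so p = 80 and Q = 240.

80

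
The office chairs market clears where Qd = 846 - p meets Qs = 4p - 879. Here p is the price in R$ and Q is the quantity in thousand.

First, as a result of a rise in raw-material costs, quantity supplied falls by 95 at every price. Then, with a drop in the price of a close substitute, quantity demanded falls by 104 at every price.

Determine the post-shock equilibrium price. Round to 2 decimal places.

Before the shock: 846 - p = 4p - 879 ⇒ 1725 = 5p ⇒ p = 345, Q = 501.
With the change applied: demand Qd = 742 - p, supply Qs = 4p - 974.
Setting them equal: 742 - p = 4p - 974 → 1716 = 5p, so p = 343.2 and Q = 398.8.

343.20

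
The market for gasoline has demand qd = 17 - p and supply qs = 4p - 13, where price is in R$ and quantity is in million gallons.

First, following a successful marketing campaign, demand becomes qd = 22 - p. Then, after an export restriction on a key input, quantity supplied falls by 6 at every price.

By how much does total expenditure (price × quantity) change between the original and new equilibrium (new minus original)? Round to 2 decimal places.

+47.16

Initially, 17 - p = 4p - 13, so 30 = 5p and p = 6, q = 11.
The new curves are qd = 22 - p (demand) and qs = 4p - 19 (supply).
Equate the new curves: 22 - p = 4p - 19, giving 41 = 5p, p = 8.2, q = 13.8.
Expenditure moves from 6×11 = 66 to 8.2×13.8 = 113.16; change = +47.16.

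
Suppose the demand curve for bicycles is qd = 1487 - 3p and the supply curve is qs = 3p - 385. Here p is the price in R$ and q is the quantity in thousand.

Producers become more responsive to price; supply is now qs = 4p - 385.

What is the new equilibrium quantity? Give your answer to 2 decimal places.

684.71

Solve the original market: 1487 - 3p = 3p - 385, hence p = 312 and q = 551.
After the shift, demand is qd = 1487 - 3p and supply is qs = 4p - 385.
Equate the new curves: 1487 - 3p = 4p - 385, giving 1872 = 7p, p = 1872/7 ≈ 267.4286, q = 4793/7 ≈ 684.7143.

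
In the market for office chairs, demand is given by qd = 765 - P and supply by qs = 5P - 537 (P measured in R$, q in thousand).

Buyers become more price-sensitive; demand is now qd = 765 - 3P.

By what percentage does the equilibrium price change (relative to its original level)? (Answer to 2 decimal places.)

-25.00

Initially, 765 - P = 5P - 537, so 1302 = 6P and P = 217, q = 548.
After the shift, demand is qd = 765 - 3P and supply is qs = 5P - 537.
Clearing the new market: 765 - 3P = 5P - 537, so P = 162.75 and q = 276.75.
%ΔP = (162.75 − 217) / 217 × 100 = -25.00%.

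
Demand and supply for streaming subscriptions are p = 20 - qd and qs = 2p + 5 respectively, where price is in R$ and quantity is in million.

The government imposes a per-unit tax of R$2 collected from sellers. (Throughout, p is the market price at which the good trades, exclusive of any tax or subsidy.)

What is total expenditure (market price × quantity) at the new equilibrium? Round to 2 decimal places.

Solve the original market: 20 - p = 2p + 5, hence p = 5 and q = 15.
Since sellers keep the price net of the tax, the effective supply curve becomes qs = 2p + 1.
Equate the new curves: 20 - p = 2p + 1, giving 19 = 3p, p = 19/3 ≈ 6.3333, q = 41/3 ≈ 13.6667.
New expenditure = 6.3333 × 13.6667 = 86.56.

86.56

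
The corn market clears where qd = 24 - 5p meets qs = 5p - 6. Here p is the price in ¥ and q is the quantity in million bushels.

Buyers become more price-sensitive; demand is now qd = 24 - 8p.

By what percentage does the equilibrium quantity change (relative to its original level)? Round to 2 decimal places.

Before the shock: 24 - 5p = 5p - 6 ⇒ 30 = 10p ⇒ p = 3, q = 9.
With the change applied: demand qd = 24 - 8p, supply qs = 5p - 6.
Equate the new curves: 24 - 8p = 5p - 6, giving 30 = 13p, p = 30/13 ≈ 2.3077, q = 72/13 ≈ 5.5385.
%Δq = (5.5385 − 9) / 9 × 100 = -38.46%.

-38.46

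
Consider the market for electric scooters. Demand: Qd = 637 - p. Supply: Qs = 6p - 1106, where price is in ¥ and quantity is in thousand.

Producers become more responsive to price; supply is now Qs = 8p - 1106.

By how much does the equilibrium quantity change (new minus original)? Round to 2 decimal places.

+55.33

Initially, 637 - p = 6p - 1106, so 1743 = 7p and p = 249, Q = 388.
With the change applied: demand Qd = 637 - p, supply Qs = 8p - 1106.
Clearing the new market: 637 - p = 8p - 1106, so p = 581/3 ≈ 193.6667 and Q = 1330/3 ≈ 443.3333.
ΔQ = 443.3333 − 388 = +55.33.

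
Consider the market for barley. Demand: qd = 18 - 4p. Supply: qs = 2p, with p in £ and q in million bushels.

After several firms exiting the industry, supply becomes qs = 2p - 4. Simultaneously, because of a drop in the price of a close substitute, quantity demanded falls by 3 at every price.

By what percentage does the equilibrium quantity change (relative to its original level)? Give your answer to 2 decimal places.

-61.11

Solve the original market: 18 - 4p = 2p, hence p = 3 and q = 6.
After the shift, demand is qd = 15 - 4p and supply is qs = 2p - 4.
Clearing the new market: 15 - 4p = 2p - 4, so p = 19/6 ≈ 3.1667 and q = 7/3 ≈ 2.3333.
%Δq = (2.3333 − 6) / 6 × 100 = -61.11%.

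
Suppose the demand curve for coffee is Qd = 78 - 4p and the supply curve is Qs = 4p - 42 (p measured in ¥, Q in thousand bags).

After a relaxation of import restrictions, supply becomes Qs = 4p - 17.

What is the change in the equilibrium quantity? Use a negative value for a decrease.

Solve the original market: 78 - 4p = 4p - 42, hence p = 15 and Q = 18.
After the shift, demand is Qd = 78 - 4p and supply is Qs = 4p - 17.
Clearing the new market: 78 - 4p = 4p - 17, so p = 11.875 and Q = 30.5.
ΔQ = 30.5 − 18 = +12.5.

+12.5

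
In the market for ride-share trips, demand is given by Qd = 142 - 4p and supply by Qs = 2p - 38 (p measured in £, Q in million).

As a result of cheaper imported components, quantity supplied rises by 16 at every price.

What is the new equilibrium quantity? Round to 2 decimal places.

Original equilibrium: 142 - 4p = 2p - 38 gives 180 = 6p, so p = 30 and Q = 22.
The new curves are Qd = 142 - 4p (demand) and Qs = 2p - 22 (supply).
New equilibrium: 142 - 4p = 2p - 22 ⇒ 164 = 6p ⇒ p = 82/3 ≈ 27.3333, Q = 98/3 ≈ 32.6667.

32.67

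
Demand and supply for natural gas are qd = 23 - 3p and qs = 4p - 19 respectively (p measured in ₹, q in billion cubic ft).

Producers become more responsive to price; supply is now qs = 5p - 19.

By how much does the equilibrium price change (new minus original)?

-0.75

Initially, 23 - 3p = 4p - 19, so 42 = 7p and p = 6, q = 5.
The shock moves the curves to qd = 23 - 3p and qs = 5p - 19.
New equilibrium: 23 - 3p = 5p - 19 ⇒ 42 = 8p ⇒ p = 5.25, q = 7.25.
Δp = 5.25 − 6 = -0.75.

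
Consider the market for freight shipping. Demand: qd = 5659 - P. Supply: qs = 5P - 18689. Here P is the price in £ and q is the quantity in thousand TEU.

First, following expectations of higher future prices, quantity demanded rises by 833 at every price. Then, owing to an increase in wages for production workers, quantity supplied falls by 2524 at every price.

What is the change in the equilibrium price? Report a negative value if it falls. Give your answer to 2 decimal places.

+559.50

Initially, 5659 - P = 5P - 18689, so 24348 = 6P and P = 4058, q = 1601.
After the shift, demand is qd = 6492 - P and supply is qs = 5P - 21213.
Setting them equal: 6492 - P = 5P - 21213 → 27705 = 6P, so P = 4617.5 and q = 1874.5.
ΔP = 4617.5 − 4058 = +559.50.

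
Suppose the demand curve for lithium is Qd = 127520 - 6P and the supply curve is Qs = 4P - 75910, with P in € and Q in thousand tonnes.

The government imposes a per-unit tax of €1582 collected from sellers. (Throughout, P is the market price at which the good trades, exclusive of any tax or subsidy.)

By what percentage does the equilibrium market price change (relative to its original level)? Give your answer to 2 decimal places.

+3.11

Initially, 127520 - 6P = 4P - 75910, so 203430 = 10P and P = 20343, Q = 5462.
Since sellers keep the price net of the tax, the effective supply curve becomes Qs = 4P - 82238.
Clearing the new market: 127520 - 6P = 4P - 82238, so P = 20975.8 and Q = 1665.2.
%ΔP = (20975.8 − 20343) / 20343 × 100 = +3.11%.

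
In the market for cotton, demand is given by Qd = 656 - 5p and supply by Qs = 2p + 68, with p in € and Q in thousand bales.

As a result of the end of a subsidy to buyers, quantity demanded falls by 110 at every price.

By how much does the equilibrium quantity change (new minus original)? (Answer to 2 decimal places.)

Initially, 656 - 5p = 2p + 68, so 588 = 7p and p = 84, Q = 236.
The new curves are Qd = 546 - 5p (demand) and Qs = 2p + 68 (supply).
Setting them equal: 546 - 5p = 2p + 68 → 478 = 7p, so p = 478/7 ≈ 68.2857 and Q = 1432/7 ≈ 204.5714.
ΔQ = 204.5714 − 236 = -31.43.

-31.43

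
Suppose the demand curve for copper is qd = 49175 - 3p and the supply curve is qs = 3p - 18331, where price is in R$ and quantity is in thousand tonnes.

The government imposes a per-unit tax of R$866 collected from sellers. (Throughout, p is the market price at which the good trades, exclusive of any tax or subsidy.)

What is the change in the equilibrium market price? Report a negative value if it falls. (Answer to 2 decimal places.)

+433.00

Before the shock: 49175 - 3p = 3p - 18331 ⇒ 67506 = 6p ⇒ p = 11251, q = 15422.
Since sellers keep the price net of the tax, the effective supply curve becomes qs = 3p - 20929.
Setting them equal: 49175 - 3p = 3p - 20929 → 70104 = 6p, so p = 11684 and q = 14123.
Δp = 11684 − 11251 = +433.00.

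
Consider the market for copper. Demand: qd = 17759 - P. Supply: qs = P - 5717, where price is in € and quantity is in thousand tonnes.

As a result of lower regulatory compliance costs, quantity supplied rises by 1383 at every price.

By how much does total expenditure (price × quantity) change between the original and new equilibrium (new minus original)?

Before the shock: 17759 - P = P - 5717 ⇒ 23476 = 2P ⇒ P = 11738, q = 6021.
The new curves are qd = 17759 - P (demand) and qs = P - 4334 (supply).
Equate the new curves: 17759 - P = P - 4334, giving 22093 = 2P, P = 11046.5, q = 6712.5.
Expenditure moves from 11738×6021 = 70674498 to 11046.5×6712.5 = 74149631.25; change = +3475133.25.

+3475133.25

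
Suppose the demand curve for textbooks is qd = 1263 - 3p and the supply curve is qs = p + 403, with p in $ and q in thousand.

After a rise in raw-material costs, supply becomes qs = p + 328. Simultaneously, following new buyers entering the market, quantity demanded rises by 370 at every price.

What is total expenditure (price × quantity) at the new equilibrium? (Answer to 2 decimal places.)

Before the shock: 1263 - 3p = p + 403 ⇒ 860 = 4p ⇒ p = 215, q = 618.
The new curves are qd = 1633 - 3p (demand) and qs = p + 328 (supply).
Setting them equal: 1633 - 3p = p + 328 → 1305 = 4p, so p = 326.25 and q = 654.25.
New expenditure = 326.25 × 654.25 = 213449.06.

213449.06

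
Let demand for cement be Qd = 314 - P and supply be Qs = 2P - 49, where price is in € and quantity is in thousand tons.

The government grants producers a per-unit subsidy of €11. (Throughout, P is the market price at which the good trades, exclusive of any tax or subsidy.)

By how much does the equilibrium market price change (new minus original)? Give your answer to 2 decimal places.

-7.33

Before the shock: 314 - P = 2P - 49 ⇒ 363 = 3P ⇒ P = 121, Q = 193.
Since sellers receive the price plus the subsidy, the effective supply curve becomes Qs = 2P - 27.
New equilibrium: 314 - P = 2P - 27 ⇒ 341 = 3P ⇒ P = 341/3 ≈ 113.6667, Q = 601/3 ≈ 200.3333.
ΔP = 113.6667 − 121 = -7.33.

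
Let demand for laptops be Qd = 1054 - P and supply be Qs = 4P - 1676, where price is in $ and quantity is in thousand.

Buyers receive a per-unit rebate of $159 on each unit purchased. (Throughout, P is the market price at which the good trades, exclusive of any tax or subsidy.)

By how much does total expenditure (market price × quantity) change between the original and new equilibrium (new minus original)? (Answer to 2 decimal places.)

+89650.56

Initially, 1054 - P = 4P - 1676, so 2730 = 5P and P = 546, Q = 508.
Since buyers' out-of-pocket price is the market price minus the rebate, the effective demand curve becomes Qd = 1213 - P.
Equate the new curves: 1213 - P = 4P - 1676, giving 2889 = 5P, P = 577.8, Q = 635.2.
Expenditure moves from 546×508 = 277368 to 577.8×635.2 = 367018.56; change = +89650.56.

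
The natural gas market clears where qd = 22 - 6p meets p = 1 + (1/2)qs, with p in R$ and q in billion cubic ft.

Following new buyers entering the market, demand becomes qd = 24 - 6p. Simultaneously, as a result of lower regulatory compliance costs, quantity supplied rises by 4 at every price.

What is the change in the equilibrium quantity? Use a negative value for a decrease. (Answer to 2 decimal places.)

+3.50

Original equilibrium: 22 - 6p = 2p - 2 gives 24 = 8p, so p = 3 and q = 4.
The new curves are qd = 24 - 6p (demand) and qs = 2p + 2 (supply).
Setting them equal: 24 - 6p = 2p + 2 → 22 = 8p, so p = 2.75 and q = 7.5.
Δq = 7.5 − 4 = +3.50.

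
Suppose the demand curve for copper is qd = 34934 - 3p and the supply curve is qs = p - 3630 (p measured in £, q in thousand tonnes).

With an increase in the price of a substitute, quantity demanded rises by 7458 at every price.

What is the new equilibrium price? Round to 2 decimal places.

Initially, 34934 - 3p = p - 3630, so 38564 = 4p and p = 9641, q = 6011.
The shock moves the curves to qd = 42392 - 3p and qs = p - 3630.
New equilibrium: 42392 - 3p = p - 3630 ⇒ 46022 = 4p ⇒ p = 11505.5, q = 7875.5.

11505.50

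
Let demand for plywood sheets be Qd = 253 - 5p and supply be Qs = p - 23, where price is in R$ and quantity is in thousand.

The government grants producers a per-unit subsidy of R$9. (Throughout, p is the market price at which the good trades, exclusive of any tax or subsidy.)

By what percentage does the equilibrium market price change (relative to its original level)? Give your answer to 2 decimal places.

Before the shock: 253 - 5p = p - 23 ⇒ 276 = 6p ⇒ p = 46, Q = 23.
Since sellers receive the price plus the subsidy, the effective supply curve becomes Qs = p - 14.
Clearing the new market: 253 - 5p = p - 14, so p = 44.5 and Q = 30.5.
%Δp = (44.5 − 46) / 46 × 100 = -3.26%.

-3.26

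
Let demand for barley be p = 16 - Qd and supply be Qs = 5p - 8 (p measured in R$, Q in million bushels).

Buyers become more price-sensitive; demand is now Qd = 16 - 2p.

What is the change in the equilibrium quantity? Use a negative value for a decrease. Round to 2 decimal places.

-2.86

Initially, 16 - p = 5p - 8, so 24 = 6p and p = 4, Q = 12.
With the change applied: demand Qd = 16 - 2p, supply Qs = 5p - 8.
Clearing the new market: 16 - 2p = 5p - 8, so p = 24/7 ≈ 3.4286 and Q = 64/7 ≈ 9.1429.
ΔQ = 9.1429 − 12 = -2.86.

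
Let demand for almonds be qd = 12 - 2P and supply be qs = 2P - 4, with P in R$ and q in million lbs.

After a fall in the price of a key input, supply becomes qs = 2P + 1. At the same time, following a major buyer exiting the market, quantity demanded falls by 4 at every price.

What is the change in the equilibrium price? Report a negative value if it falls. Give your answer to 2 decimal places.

Solve the original market: 12 - 2P = 2P - 4, hence P = 4 and q = 4.
With the change applied: demand qd = 8 - 2P, supply qs = 2P + 1.
Equate the new curves: 8 - 2P = 2P + 1, giving 7 = 4P, P = 1.75, q = 4.5.
ΔP = 1.75 − 4 = -2.25.

-2.25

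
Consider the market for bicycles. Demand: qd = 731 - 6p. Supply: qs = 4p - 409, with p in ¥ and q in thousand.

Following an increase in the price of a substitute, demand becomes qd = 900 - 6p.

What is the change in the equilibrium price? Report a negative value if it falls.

+16.9

Original equilibrium: 731 - 6p = 4p - 409 gives 1140 = 10p, so p = 114 and q = 47.
After the shift, demand is qd = 900 - 6p and supply is qs = 4p - 409.
New equilibrium: 900 - 6p = 4p - 409 ⇒ 1309 = 10p ⇒ p = 130.9, q = 114.6.
Δp = 130.9 − 114 = +16.9.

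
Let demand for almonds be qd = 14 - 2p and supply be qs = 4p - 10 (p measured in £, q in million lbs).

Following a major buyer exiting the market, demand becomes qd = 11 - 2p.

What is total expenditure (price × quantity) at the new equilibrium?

14

Before the shock: 14 - 2p = 4p - 10 ⇒ 24 = 6p ⇒ p = 4, q = 6.
The shock moves the curves to qd = 11 - 2p and qs = 4p - 10.
Setting them equal: 11 - 2p = 4p - 10 → 21 = 6p, so p = 3.5 and q = 4.
New expenditure = 3.5 × 4 = 14.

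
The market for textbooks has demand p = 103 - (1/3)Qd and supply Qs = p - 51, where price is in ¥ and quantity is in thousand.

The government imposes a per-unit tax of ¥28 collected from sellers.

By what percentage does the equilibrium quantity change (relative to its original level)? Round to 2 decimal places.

Solve the original market: 309 - 3p = p - 51, hence p = 90 and Q = 39.
Since sellers keep the price net of the tax, the effective supply curve becomes Qs = p - 79.
Clearing the new market: 309 - 3p = p - 79, so p = 97 and Q = 18.
%ΔQ = (18 − 39) / 39 × 100 = -53.85%.

-53.85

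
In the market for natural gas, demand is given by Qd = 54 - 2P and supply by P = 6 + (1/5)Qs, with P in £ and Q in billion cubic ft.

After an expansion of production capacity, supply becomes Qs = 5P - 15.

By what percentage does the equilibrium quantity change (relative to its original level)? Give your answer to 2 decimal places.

+14.29

Initially, 54 - 2P = 5P - 30, so 84 = 7P and P = 12, Q = 30.
The shock moves the curves to Qd = 54 - 2P and Qs = 5P - 15.
Equate the new curves: 54 - 2P = 5P - 15, giving 69 = 7P, P = 69/7 ≈ 9.8571, Q = 240/7 ≈ 34.2857.
%ΔQ = (34.2857 − 30) / 30 × 100 = +14.29%.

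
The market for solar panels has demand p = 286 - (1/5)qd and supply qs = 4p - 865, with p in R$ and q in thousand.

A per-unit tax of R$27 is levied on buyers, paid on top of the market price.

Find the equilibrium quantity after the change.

Initially, 1430 - 5p = 4p - 865, so 2295 = 9p and p = 255, q = 155.
Since buyers pay the price plus the tax, the effective demand curve becomes qd = 1295 - 5p.
New equilibrium: 1295 - 5p = 4p - 865 ⇒ 2160 = 9p ⇒ p = 240, q = 95.

95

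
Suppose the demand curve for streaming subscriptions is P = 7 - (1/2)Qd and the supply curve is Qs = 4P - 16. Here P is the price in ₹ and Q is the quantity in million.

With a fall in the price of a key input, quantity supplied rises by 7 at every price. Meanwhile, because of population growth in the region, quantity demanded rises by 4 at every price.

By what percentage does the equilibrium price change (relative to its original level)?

-10

Original equilibrium: 14 - 2P = 4P - 16 gives 30 = 6P, so P = 5 and Q = 4.
The new curves are Qd = 18 - 2P (demand) and Qs = 4P - 9 (supply).
Setting them equal: 18 - 2P = 4P - 9 → 27 = 6P, so P = 4.5 and Q = 9.
%ΔP = (4.5 − 5) / 5 × 100 = -10%.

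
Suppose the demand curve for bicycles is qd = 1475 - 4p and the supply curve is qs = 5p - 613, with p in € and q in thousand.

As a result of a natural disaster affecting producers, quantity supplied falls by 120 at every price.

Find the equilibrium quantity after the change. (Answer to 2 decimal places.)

493.67

Original equilibrium: 1475 - 4p = 5p - 613 gives 2088 = 9p, so p = 232 and q = 547.
The shock moves the curves to qd = 1475 - 4p and qs = 5p - 733.
Clearing the new market: 1475 - 4p = 5p - 733, so p = 736/3 ≈ 245.3333 and q = 1481/3 ≈ 493.6667.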